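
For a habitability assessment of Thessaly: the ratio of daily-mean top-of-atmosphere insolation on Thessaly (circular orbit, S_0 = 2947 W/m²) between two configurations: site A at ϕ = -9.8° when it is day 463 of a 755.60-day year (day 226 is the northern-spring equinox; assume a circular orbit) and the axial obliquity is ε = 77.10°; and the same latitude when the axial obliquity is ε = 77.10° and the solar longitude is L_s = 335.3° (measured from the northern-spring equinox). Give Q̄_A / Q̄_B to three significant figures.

Q̄_A / Q̄_B ≈ 0.219

— Configuration A (ϕ=-9.8°):
Solar longitude: L_s = 360° × (463 − 226)/755.60 = 112.917°.
sin δ = sin 77.10° × sin 112.917° = 0.89782, so δ = +63.873°.
cos h₀ = −tan(-9.8°) tan(+63.873°) = 0.3522, h₀ = 1.2109 rad.
Bracket: h₀ sin ϕ sin δ + cos ϕ cos δ sin h₀ = 1.2109×-0.17021×0.89782 + 0.98541×0.44035×0.93593 = -0.185047 + 0.406124 = 0.221077.
Q̄ = (S_0/π) × [bracket] = (2947/π) × 0.221077 = 207.38 W/m².
— Configuration B (ϕ=-9.8°):
Solar declination: sin δ = sin ε · sin L_s = sin 77.10° × sin 335.3° = -0.40732, so δ = -24.037°.
cos h₀ = −tan(-9.8°) tan(-24.037°) = -0.0770, h₀ = 1.6479 rad.
Bracket: h₀ sin ϕ sin δ + cos ϕ cos δ sin h₀ = 1.6479×-0.17021×-0.40732 + 0.98541×0.91329×0.99703 = 0.114249 + 0.897292 = 1.011541.
Q̄ = (S_0/π) × [bracket] = (2947/π) × 1.011541 = 948.89 W/m².
Ratio Q̄_A / Q̄_B = 207.38 / 948.89 = 0.2186.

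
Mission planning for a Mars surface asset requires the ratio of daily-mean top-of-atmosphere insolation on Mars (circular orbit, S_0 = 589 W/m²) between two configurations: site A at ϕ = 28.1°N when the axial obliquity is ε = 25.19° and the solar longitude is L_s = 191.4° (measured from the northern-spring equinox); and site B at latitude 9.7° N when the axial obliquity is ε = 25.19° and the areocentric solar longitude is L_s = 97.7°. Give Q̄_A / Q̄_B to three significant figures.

Q̄_A / Q̄_B ≈ 0.811

— Configuration A (ϕ=+28.1°):
Solar declination: sin δ = sin ε · sin L_s = sin 25.19° × sin 191.4° = -0.08413, so δ = -4.826°.
cos h₀ = −tan(+28.1°) tan(-4.826°) = 0.0451, h₀ = 1.5257 rad.
Bracket: h₀ sin ϕ sin δ + cos ϕ cos δ sin h₀ = 1.5257×0.47101×-0.08413 + 0.88213×0.99646×0.99898 = -0.060457 + 0.878111 = 0.817654.
Q̄ = (S_0/π) × [bracket] = (589/π) × 0.817654 = 153.30 W/m².
— Configuration B (ϕ=+9.7°):
sin δ = sin 25.19° × sin 97.7° = 0.42178, so δ = +24.947°.
cos h₀ = −tan(+9.7°) tan(+24.947°) = -0.0795, h₀ = 1.6504 rad.
Bracket: h₀ sin ϕ sin δ + cos ϕ cos δ sin h₀ = 1.6504×0.16849×0.42178 + 0.98570×0.90670×0.99683 = 0.117287 + 0.890901 = 1.008188.
Q̄ = (S_0/π) × [bracket] = (589/π) × 1.008188 = 189.02 W/m².
Ratio Q̄_A / Q̄_B = 153.30 / 189.02 = 0.8110.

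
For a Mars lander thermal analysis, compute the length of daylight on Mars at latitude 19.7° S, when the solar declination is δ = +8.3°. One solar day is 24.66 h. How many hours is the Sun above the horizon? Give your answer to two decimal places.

11.92 h

cos H₀ = −tan φ · tan δ = −tan(-19.7°) × tan(+8.300°) = 0.0522, so H₀ = 1.5185 rad = 87.01°.
Daylight = 2H₀/(2π) × 24.66 h = (1.5185/π) × 24.66 = 11.92 h.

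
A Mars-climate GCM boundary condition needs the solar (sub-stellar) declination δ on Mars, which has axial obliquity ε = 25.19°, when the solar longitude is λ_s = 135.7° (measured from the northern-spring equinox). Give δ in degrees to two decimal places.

sin δ = sin ε · sin λ_s = sin 25.19° × sin 135.7° = 0.297260.
δ = arcsin(0.297260) = +17.29°.

δ = +17.29°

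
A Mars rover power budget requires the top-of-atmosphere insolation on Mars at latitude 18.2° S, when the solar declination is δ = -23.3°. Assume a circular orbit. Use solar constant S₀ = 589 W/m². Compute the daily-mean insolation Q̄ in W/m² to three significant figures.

cos H₀ = −tan(-18.2°) tan(-23.300°) = -0.1416, H₀ = 1.7129 rad.
Bracket: H₀ sin φ sin δ + cos φ cos δ sin H₀ = 1.7129×-0.31233×-0.39555 + 0.94997×0.91845×0.98992 = 0.211615 + 0.863705 = 1.075320.
Q̄ = (S₀/π) × [bracket] = (589/π) × 1.075320 = 201.6 W/m².

Q̄ ≈ 202 W/m²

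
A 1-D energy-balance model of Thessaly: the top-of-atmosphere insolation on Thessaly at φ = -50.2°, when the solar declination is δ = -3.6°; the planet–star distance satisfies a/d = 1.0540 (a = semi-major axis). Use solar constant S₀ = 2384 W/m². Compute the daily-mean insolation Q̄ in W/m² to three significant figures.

cos H₀ = −tan(-50.2°) tan(-3.600°) = -0.0755, H₀ = 1.6464 rad.
Bracket: H₀ sin φ sin δ + cos φ cos δ sin H₀ = 1.6464×-0.76828×-0.06279 + 0.64011×0.99803×0.99714 = 0.079423 + 0.637022 = 0.716445.
Inverse-square distance factor (a/d)² = 1.0540² = 1.110916.
Q̄ = (S₀/π) × 1.110916 × [bracket] = (2384/π) × 1.110916 × 0.716445 = 604.0 W/m².

Q̄ ≈ 604 W/m²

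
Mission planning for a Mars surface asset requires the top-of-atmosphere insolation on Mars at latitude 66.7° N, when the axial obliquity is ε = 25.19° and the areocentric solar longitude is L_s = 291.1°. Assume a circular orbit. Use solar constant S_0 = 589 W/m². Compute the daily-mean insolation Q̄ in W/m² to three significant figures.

Q̄ ≈ 0.00 W/m²

sin δ = sin 25.19° × sin 291.1° = -0.39708, so δ = -23.396°.
cos h₀ = −tan(+66.7°) tan(-23.396°) = 1.0046 ≥ 1 ⇒ polar night, h₀ = 0 and Q̄ = 0.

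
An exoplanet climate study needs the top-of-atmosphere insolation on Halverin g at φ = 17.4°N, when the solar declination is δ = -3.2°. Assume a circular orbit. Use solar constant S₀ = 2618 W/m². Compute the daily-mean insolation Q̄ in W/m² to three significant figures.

cos H₀ = −tan(+17.4°) tan(-3.200°) = 0.0175, H₀ = 1.5533 rad.
Bracket: H₀ sin φ sin δ + cos φ cos δ sin H₀ = 1.5533×0.29904×-0.05582 + 0.95424×0.99844×0.99985 = -0.025928 + 0.952608 = 0.926680.
Q̄ = (S₀/π) × [bracket] = (2618/π) × 0.926680 = 772.2 W/m².

Q̄ ≈ 772 W/m²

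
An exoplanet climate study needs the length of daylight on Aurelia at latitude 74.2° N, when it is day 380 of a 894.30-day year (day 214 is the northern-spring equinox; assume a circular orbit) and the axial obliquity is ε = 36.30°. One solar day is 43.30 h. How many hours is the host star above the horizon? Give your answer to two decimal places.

Solar longitude: λ_s = 360° × (380 − 214)/894.30 = 66.823°.
sin δ = sin 36.30° × sin 66.823° = 0.54423, so δ = +32.972°.
Sunrise equation: cos H₀ = −tan φ · tan δ = -2.2925 ≤ −1, so the host star never sets (polar day) and H₀ = π.
Daylight = 2H₀/(2π) × 43.30 h = (3.1416/π) × 43.30 = 43.30 h.

43.30 h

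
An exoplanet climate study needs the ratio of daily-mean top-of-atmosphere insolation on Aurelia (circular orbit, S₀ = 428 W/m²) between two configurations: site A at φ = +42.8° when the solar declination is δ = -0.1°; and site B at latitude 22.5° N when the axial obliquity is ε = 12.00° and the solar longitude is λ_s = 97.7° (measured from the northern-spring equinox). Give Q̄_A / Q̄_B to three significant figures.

Q̄_A / Q̄_B ≈ 0.710

— Configuration A (φ=+42.8°):
cos H₀ = −tan(+42.8°) tan(-0.100°) = 0.0016, H₀ = 1.5692 rad.
Bracket: H₀ sin φ sin δ + cos φ cos δ sin H₀ = 1.5692×0.67944×-0.00175 + 0.73373×1.00000×1.00000 = -0.001866 + 0.733730 = 0.731864.
Q̄ = (S₀/π) × [bracket] = (428/π) × 0.731864 = 99.707 W/m².
— Configuration B (φ=+22.5°):
Solar declination: sin δ = sin ε · sin λ_s = sin 12.00° × sin 97.7° = 0.20604, so δ = +11.890°.
cos H₀ = −tan(+22.5°) tan(+11.890°) = -0.0872, H₀ = 1.6581 rad.
Bracket: H₀ sin φ sin δ + cos φ cos δ sin H₀ = 1.6581×0.38268×0.20604 + 0.92388×0.97854×0.99619 = 0.130737 + 0.900609 = 1.031346.
Q̄ = (S₀/π) × [bracket] = (428/π) × 1.031346 = 140.51 W/m².
Ratio Q̄_A / Q̄_B = 99.707 / 140.51 = 0.7096.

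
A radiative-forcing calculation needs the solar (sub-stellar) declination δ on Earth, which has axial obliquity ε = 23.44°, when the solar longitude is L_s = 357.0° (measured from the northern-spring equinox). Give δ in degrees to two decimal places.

sin δ = sin ε · sin L_s = sin 23.44° × sin 357.0° = -0.020819.
δ = arcsin(-0.020819) = -1.19°.

δ = -1.19°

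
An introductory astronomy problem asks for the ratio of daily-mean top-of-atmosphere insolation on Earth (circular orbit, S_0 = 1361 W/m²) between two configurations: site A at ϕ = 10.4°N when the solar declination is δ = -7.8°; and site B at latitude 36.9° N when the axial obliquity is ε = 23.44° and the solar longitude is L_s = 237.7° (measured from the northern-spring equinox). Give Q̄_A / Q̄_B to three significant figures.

Q̄_A / Q̄_B ≈ 2.02

— Configuration A (ϕ=+10.4°):
cos h₀ = −tan(+10.4°) tan(-7.800°) = 0.0251, h₀ = 1.5457 rad.
Bracket: h₀ sin ϕ sin δ + cos ϕ cos δ sin h₀ = 1.5457×0.18052×-0.13572 + 0.98357×0.99075×0.99968 = -0.037870 + 0.974160 = 0.936290.
Q̄ = (S_0/π) × [bracket] = (1361/π) × 0.936290 = 405.62 W/m².
— Configuration B (ϕ=+36.9°):
Solar declination: sin δ = sin ε · sin L_s = sin 23.44° × sin 237.7° = -0.33624, so δ = -19.648°.
cos h₀ = −tan(+36.9°) tan(-19.648°) = 0.2681, h₀ = 1.2994 rad.
Bracket: h₀ sin ϕ sin δ + cos ϕ cos δ sin h₀ = 1.2994×0.60042×-0.33624 + 0.79968×0.94178×0.96340 = -0.262330 + 0.725558 = 0.463228.
Q̄ = (S_0/π) × [bracket] = (1361/π) × 0.463228 = 200.68 W/m².
Ratio Q̄_A / Q̄_B = 405.62 / 200.68 = 2.021.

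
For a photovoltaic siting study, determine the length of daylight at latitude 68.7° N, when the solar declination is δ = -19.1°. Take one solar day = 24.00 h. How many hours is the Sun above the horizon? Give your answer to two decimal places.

3.65 h

cos h₀ = −tan ϕ · tan δ = −tan(+68.7°) × tan(-19.100°) = 0.8882, so h₀ = 0.4775 rad = 27.36°.
Daylight = 2h₀/(2π) × 24.00 h = (0.4775/π) × 24.00 = 3.65 h.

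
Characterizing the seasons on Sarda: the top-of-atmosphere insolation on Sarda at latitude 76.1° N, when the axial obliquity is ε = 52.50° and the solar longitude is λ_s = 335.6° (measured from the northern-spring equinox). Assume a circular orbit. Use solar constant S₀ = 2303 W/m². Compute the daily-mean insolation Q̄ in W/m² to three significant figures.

Solar declination: sin δ = sin ε · sin λ_s = sin 52.50° × sin 335.6° = -0.32774, so δ = -19.132°.
cos H₀ = −tan(+76.1°) tan(-19.132°) = 1.4017 ≥ 1 ⇒ polar night, H₀ = 0 and Q̄ = 0.

Q̄ ≈ 0.00 W/m²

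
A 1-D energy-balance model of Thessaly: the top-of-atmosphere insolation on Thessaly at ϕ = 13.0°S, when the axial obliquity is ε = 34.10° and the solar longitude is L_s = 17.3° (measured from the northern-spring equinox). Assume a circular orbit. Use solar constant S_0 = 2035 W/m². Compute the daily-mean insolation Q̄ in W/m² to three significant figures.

Solar declination: sin δ = sin ε · sin L_s = sin 34.10° × sin 17.3° = 0.16672, so δ = +9.597°.
cos h₀ = −tan(-13.0°) tan(+9.597°) = 0.0390, h₀ = 1.5317 rad.
Bracket: h₀ sin ϕ sin δ + cos ϕ cos δ sin h₀ = 1.5317×-0.22495×0.16672 + 0.97437×0.98600×0.99924 = -0.057444 + 0.959999 = 0.902555.
Q̄ = (S_0/π) × [bracket] = (2035/π) × 0.902555 = 584.6 W/m².

Q̄ ≈ 585 W/m²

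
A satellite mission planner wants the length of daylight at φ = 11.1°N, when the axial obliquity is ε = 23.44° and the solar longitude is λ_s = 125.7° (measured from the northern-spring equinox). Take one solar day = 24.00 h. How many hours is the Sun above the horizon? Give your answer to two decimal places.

12.51 h

Solar declination: sin δ = sin ε · sin λ_s = sin 23.44° × sin 125.7° = 0.32304, so δ = +18.847°.
cos H₀ = −tan φ · tan δ = −tan(+11.1°) × tan(+18.847°) = -0.0670, so H₀ = 1.6378 rad = 93.84°.
Daylight = 2H₀/(2π) × 24.00 h = (1.6378/π) × 24.00 = 12.51 h.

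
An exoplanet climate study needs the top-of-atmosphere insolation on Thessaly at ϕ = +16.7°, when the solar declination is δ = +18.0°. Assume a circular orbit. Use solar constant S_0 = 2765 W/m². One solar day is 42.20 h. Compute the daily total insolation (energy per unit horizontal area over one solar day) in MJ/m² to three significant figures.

141 MJ/m²

cos h₀ = −tan(+16.7°) tan(+18.000°) = -0.0975, h₀ = 1.6684 rad.
Bracket: h₀ sin ϕ sin δ + cos ϕ cos δ sin h₀ = 1.6684×0.28736×0.30902 + 0.95782×0.95106×0.99524 = 0.148154 + 0.906608 = 1.054762.
Q̄ = (S_0/π) × [bracket] = (2765/π) × 1.054762 = 928.32 W/m².
Daily total = Q̄ × 42.20 h × 3600 s/h = 928.32 × 42.20 × 3600 / 10⁶ = 141.0 MJ/m².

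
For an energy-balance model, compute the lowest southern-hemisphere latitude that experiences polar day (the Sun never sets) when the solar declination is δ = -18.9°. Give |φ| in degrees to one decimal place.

Polar day requires cos H₀ = −tan φ tan δ ≤ −1, i.e. tan φ tan δ ≥ 1.
The boundary is |tan φ| · |tan δ| = 1, so |φ| = 90° − |δ| = 90° − 18.9° = 71.1° in the southern hemisphere.

|φ| = 71.1°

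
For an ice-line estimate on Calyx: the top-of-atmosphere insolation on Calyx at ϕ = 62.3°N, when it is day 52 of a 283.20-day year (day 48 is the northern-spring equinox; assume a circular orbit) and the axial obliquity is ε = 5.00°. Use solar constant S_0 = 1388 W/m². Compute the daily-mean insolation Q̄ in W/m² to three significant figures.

Solar longitude: L_s = 360° × (52 − 48)/283.20 = 5.085°.
sin δ = sin 5.00° × sin 5.085° = 0.00772, so δ = +0.443°.
cos h₀ = −tan(+62.3°) tan(+0.443°) = -0.0147, h₀ = 1.5855 rad.
Bracket: h₀ sin ϕ sin δ + cos ϕ cos δ sin h₀ = 1.5855×0.88539×0.00772 + 0.46484×0.99997×0.99989 = 0.010837 + 0.464775 = 0.475612.
Q̄ = (S_0/π) × [bracket] = (1388/π) × 0.475612 = 210.1 W/m².

Q̄ ≈ 210 W/m²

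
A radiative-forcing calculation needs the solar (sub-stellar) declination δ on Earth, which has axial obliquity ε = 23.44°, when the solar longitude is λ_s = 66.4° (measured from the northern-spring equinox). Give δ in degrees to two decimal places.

δ = +21.38°

sin δ = sin ε · sin λ_s = sin 23.44° × sin 66.4° = 0.364519.
δ = arcsin(0.364519) = +21.38°.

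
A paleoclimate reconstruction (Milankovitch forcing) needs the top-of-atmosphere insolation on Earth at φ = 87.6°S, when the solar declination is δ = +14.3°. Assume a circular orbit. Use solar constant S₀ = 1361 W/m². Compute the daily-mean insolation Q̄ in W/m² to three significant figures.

cos H₀ = −tan(-87.6°) tan(+14.300°) = 6.0817 ≥ 1 ⇒ polar night, H₀ = 0 and Q̄ = 0.

Q̄ ≈ 0.00 W/m²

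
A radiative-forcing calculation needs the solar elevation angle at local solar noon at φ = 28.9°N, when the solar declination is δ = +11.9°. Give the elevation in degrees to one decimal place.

73.0°

At local noon the hour angle is zero, so the zenith angle equals |φ − δ| = |+28.9° − (+11.900°)| = 17.000°.
Elevation = 90° − 17.000° = 73.0°.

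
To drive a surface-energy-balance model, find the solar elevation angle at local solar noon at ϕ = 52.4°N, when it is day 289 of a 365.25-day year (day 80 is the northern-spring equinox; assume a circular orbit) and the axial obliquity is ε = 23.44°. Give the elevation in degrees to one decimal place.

Solar longitude: L_s = 360° × (289 − 80)/365.25 = 205.996°.
sin δ = sin 23.44° × sin 205.996° = -0.17435, so δ = -10.041°.
At local noon the hour angle is zero, so the zenith angle equals |ϕ − δ| = |+52.4° − (-10.041°)| = 62.441°.
Elevation = 90° − 62.441° = 27.6°.

27.6°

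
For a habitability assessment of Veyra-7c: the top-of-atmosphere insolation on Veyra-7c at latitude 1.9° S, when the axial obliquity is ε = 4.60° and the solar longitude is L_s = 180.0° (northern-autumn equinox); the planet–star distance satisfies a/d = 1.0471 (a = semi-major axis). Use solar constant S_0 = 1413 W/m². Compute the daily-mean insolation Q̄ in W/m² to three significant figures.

Q̄ ≈ 493 W/m²

Solar declination: sin δ = sin ε · sin L_s = sin 4.60° × sin 180.0° = 0.00000, so δ = +0.000°.
cos h₀ = −tan(-1.9°) tan(+0.000°) = 0.0000, h₀ = 1.5708 rad.
Bracket: h₀ sin ϕ sin δ + cos ϕ cos δ sin h₀ = 1.5708×-0.03316×0.00000 + 0.99945×1.00000×1.00000 = -0.000000 + 0.999450 = 0.999450.
Inverse-square distance factor (a/d)² = 1.0471² = 1.096418.
Q̄ = (S_0/π) × 1.096418 × [bracket] = (1413/π) × 1.096418 × 0.999450 = 492.9 W/m².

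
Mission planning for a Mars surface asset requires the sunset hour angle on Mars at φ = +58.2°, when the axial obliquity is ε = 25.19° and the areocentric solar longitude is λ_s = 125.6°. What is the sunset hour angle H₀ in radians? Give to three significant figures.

sin δ = sin 25.19° × sin 125.6° = 0.34607, so δ = +20.247°.
cos H₀ = −tan φ · tan δ = −tan(+58.2°) × tan(+20.247°) = -0.5949, so H₀ = 2.2080 rad = 126.51°.

H₀ = 2.21 rad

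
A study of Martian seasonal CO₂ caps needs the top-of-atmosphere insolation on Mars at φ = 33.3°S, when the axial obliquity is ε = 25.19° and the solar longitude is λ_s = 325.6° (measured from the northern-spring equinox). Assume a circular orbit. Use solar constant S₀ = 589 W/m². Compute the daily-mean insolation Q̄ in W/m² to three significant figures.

Solar declination: sin δ = sin ε · sin λ_s = sin 25.19° × sin 325.6° = -0.24046, so δ = -13.914°.
cos H₀ = −tan(-33.3°) tan(-13.914°) = -0.1627, H₀ = 1.7343 rad.
Bracket: H₀ sin φ sin δ + cos φ cos δ sin H₀ = 1.7343×-0.54902×-0.24046 + 0.83581×0.97066×0.98667 = 0.228958 + 0.800473 = 1.029431.
Q̄ = (S₀/π) × [bracket] = (589/π) × 1.029431 = 193.0 W/m².

Q̄ ≈ 193 W/m²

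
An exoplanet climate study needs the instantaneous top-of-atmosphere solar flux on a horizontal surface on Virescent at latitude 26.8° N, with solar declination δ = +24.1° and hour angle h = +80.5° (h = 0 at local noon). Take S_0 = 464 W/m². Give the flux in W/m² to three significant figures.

148 W/m²

cos θ_z = sin ϕ sin δ + cos ϕ cos δ cos h = 0.184107 + 0.134478 = 0.318585.
Flux = S_0 · cos θ_z = 464 × 0.318585 = 147.8 W/m².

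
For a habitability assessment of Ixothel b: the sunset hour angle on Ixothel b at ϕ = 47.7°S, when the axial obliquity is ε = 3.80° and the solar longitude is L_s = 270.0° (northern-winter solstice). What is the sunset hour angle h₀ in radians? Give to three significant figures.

Solar declination: sin δ = sin ε · sin L_s = sin 3.80° × sin 270.0° = -0.06627, so δ = -3.800°.
cos h₀ = −tan ϕ · tan δ = −tan(-47.7°) × tan(-3.800°) = -0.0730, so h₀ = 1.6439 rad = 94.19°.

h₀ = 1.64 rad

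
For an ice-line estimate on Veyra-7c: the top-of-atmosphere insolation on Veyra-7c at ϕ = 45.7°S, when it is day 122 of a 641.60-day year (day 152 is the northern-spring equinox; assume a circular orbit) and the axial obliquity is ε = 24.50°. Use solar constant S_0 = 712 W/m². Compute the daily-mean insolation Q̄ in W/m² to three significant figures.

Solar longitude: L_s = 360° × (122 − 152)/641.60 = -16.833°, i.e. -16.833° + 360° = 343.167°.
sin δ = sin 24.50° × sin 343.167° = -0.12009, so δ = -6.897°.
cos h₀ = −tan(-45.7°) tan(-6.897°) = -0.1240, h₀ = 1.6951 rad.
Bracket: h₀ sin ϕ sin δ + cos ϕ cos δ sin h₀ = 1.6951×-0.71569×-0.12009 + 0.69842×0.99276×0.99229 = 0.145689 + 0.688018 = 0.833707.
Q̄ = (S_0/π) × [bracket] = (712/π) × 0.833707 = 188.9 W/m².

Q̄ ≈ 189 W/m²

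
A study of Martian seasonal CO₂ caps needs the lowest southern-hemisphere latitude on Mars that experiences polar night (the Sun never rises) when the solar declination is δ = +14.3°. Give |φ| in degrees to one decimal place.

|φ| = 75.7°

Polar night requires cos H₀ = −tan φ tan δ ≥ 1, i.e. tan φ tan δ ≤ −1.
The boundary is |tan φ| · |tan δ| = 1, so |φ| = 90° − |δ| = 90° − 14.3° = 75.7° in the southern hemisphere.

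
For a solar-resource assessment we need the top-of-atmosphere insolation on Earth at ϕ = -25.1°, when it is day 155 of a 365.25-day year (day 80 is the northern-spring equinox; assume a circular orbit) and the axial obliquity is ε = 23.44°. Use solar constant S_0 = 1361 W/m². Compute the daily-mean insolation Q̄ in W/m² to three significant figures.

Q̄ ≈ 259 W/m²

Solar longitude: L_s = 360° × (155 − 80)/365.25 = 73.922°.
sin δ = sin 23.44° × sin 73.922° = 0.38223, so δ = +22.472°.
cos h₀ = −tan(-25.1°) tan(+22.472°) = 0.1938, h₀ = 1.3758 rad.
Bracket: h₀ sin ϕ sin δ + cos ϕ cos δ sin h₀ = 1.3758×-0.42420×0.38223 + 0.90557×0.92407×0.98105 = -0.223075 + 0.820953 = 0.597878.
Q̄ = (S_0/π) × [bracket] = (1361/π) × 0.597878 = 259.0 W/m².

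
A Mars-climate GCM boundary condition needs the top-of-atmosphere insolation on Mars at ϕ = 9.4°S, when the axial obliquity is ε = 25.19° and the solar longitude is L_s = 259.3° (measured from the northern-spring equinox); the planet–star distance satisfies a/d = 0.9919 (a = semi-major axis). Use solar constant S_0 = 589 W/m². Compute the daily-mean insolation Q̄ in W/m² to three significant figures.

Solar declination: sin δ = sin ε · sin L_s = sin 25.19° × sin 259.3° = -0.41822, so δ = -24.722°.
cos h₀ = −tan(-9.4°) tan(-24.722°) = -0.0762, h₀ = 1.6471 rad.
Bracket: h₀ sin ϕ sin δ + cos ϕ cos δ sin h₀ = 1.6471×-0.16333×-0.41822 + 0.98657×0.90835×0.99709 = 0.112510 + 0.893543 = 1.006053.
Inverse-square distance factor (a/d)² = 0.9919² = 0.983866.
Q̄ = (S_0/π) × 0.983866 × [bracket] = (589/π) × 0.983866 × 1.006053 = 185.6 W/m².

Q̄ ≈ 186 W/m²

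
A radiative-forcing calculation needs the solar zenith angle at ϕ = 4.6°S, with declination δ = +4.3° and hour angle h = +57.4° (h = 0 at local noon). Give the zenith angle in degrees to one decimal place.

θ_z = 58.0°

cos θ_z = sin ϕ sin δ + cos ϕ cos δ cos h = -0.006013 + 0.535524 = 0.529511.
θ_z = arccos(0.529511) = 58.0°.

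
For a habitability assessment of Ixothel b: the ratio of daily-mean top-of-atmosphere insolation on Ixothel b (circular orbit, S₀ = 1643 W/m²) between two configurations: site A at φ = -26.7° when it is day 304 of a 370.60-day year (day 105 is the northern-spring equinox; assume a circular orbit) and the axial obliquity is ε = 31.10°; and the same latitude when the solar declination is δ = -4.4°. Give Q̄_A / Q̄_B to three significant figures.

Q̄_A / Q̄_B ≈ 1.03

— Configuration A (φ=-26.7°):
Solar longitude: λ_s = 360° × (304 − 105)/370.60 = 193.308°.
sin δ = sin 31.10° × sin 193.308° = -0.11890, so δ = -6.829°.
cos H₀ = −tan(-26.7°) tan(-6.829°) = -0.0602, H₀ = 1.6311 rad.
Bracket: H₀ sin φ sin δ + cos φ cos δ sin H₀ = 1.6311×-0.44932×-0.11890 + 0.89337×0.99291×0.99818 = 0.087140 + 0.885422 = 0.972562.
Q̄ = (S₀/π) × [bracket] = (1643/π) × 0.972562 = 508.63 W/m².
— Configuration B (φ=-26.7°):
cos H₀ = −tan(-26.7°) tan(-4.400°) = -0.0387, H₀ = 1.6095 rad.
Bracket: H₀ sin φ sin δ + cos φ cos δ sin H₀ = 1.6095×-0.44932×-0.07672 + 0.89337×0.99705×0.99925 = 0.055482 + 0.890067 = 0.945549.
Q̄ = (S₀/π) × [bracket] = (1643/π) × 0.945549 = 494.51 W/m².
Ratio Q̄_A / Q̄_B = 508.63 / 494.51 = 1.029.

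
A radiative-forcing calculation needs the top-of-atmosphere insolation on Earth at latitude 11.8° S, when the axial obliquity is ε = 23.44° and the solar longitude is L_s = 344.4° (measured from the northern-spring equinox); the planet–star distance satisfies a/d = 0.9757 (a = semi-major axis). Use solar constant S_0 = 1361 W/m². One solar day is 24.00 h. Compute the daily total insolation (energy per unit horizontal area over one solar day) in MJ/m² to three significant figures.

Solar declination: sin δ = sin ε · sin L_s = sin 23.44° × sin 344.4° = -0.10697, so δ = -6.141°.
cos h₀ = −tan(-11.8°) tan(-6.141°) = -0.0225, h₀ = 1.5933 rad.
Bracket: h₀ sin ϕ sin δ + cos ϕ cos δ sin h₀ = 1.5933×-0.20450×-0.10697 + 0.97887×0.99426×0.99975 = 0.034854 + 0.973008 = 1.007862.
Inverse-square distance factor (a/d)² = 0.9757² = 0.951990.
Q̄ = (S_0/π) × 0.951990 × [bracket] = (1361/π) × 0.951990 × 1.007862 = 415.66 W/m².
Daily total = Q̄ × 24.00 h × 3600 s/h = 415.66 × 24.00 × 3600 / 10⁶ = 35.91 MJ/m².

35.9 MJ/m²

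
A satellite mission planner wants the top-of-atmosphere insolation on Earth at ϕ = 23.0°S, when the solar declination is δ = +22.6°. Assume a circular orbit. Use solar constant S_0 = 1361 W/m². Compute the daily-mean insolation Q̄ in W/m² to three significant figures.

cos h₀ = −tan(-23.0°) tan(+22.600°) = 0.1767, h₀ = 1.3932 rad.
Bracket: h₀ sin ϕ sin δ + cos ϕ cos δ sin h₀ = 1.3932×-0.39073×0.38430 + 0.92050×0.92321×0.98427 = -0.209199 + 0.836447 = 0.627248.
Q̄ = (S_0/π) × [bracket] = (1361/π) × 0.627248 = 271.7 W/m².

Q̄ ≈ 272 W/m²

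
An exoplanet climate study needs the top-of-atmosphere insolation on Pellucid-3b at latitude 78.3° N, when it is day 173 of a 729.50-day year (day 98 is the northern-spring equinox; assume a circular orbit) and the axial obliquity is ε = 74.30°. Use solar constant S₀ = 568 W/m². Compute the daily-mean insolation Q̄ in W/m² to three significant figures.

Solar longitude: λ_s = 360° × (173 − 98)/729.50 = 37.012°.
sin δ = sin 74.30° × sin 37.012° = 0.57952, so δ = +35.417°.
cos H₀ = −tan(+78.3°) tan(+35.417°) = -3.4338 ≤ −1 ⇒ polar day, H₀ = π.
Bracket: H₀ sin φ sin δ + cos φ cos δ sin H₀ = 3.1416×0.97922×0.57952 + 0.20279×0.81496×0.00000 = 1.782788 + 0.000000 = 1.782788.
Q̄ = (S₀/π) × [bracket] = (568/π) × 1.782788 = 322.3 W/m².

Q̄ ≈ 322 W/m²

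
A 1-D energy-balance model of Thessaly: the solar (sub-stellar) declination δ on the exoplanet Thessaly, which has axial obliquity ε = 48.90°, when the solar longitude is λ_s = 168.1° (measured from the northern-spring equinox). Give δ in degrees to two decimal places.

sin δ = sin ε · sin λ_s = sin 48.90° × sin 168.1° = 0.155388.
δ = arcsin(0.155388) = +8.94°.

δ = +8.94°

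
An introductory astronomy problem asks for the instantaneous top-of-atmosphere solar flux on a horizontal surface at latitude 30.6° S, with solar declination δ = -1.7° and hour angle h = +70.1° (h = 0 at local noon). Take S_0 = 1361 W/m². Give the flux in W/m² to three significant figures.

419 W/m²

cos θ_z = sin ϕ sin δ + cos ϕ cos δ cos h = 0.015101 + 0.292850 = 0.307951.
Flux = S_0 · cos θ_z = 1361 × 0.307951 = 419.1 W/m².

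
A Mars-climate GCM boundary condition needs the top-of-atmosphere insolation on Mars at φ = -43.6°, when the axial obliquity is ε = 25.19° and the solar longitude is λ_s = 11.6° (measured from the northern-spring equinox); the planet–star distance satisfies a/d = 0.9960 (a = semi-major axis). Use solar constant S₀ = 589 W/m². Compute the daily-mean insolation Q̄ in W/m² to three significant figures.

Solar declination: sin δ = sin ε · sin λ_s = sin 25.19° × sin 11.6° = 0.08558, so δ = +4.910°.
cos H₀ = −tan(-43.6°) tan(+4.910°) = 0.0818, H₀ = 1.4889 rad.
Bracket: H₀ sin φ sin δ + cos φ cos δ sin H₀ = 1.4889×-0.68962×0.08558 + 0.72417×0.99633×0.99665 = -0.087871 + 0.719095 = 0.631224.
Inverse-square distance factor (a/d)² = 0.9960² = 0.992016.
Q̄ = (S₀/π) × 0.992016 × [bracket] = (589/π) × 0.992016 × 0.631224 = 117.4 W/m².

Q̄ ≈ 117 W/m²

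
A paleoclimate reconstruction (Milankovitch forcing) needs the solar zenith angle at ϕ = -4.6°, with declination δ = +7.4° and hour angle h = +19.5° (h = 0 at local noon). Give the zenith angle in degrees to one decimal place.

θ_z = 22.9°

cos θ_z = sin ϕ sin δ + cos ϕ cos δ cos h = -0.010329 + 0.931779 = 0.921450.
θ_z = arccos(0.921450) = 22.9°.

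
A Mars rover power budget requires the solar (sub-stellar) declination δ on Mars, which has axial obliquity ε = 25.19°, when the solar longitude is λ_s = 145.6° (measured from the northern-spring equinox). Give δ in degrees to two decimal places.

sin δ = sin ε · sin λ_s = sin 25.19° × sin 145.6° = 0.240462.
δ = arcsin(0.240462) = +13.91°.

δ = +13.91°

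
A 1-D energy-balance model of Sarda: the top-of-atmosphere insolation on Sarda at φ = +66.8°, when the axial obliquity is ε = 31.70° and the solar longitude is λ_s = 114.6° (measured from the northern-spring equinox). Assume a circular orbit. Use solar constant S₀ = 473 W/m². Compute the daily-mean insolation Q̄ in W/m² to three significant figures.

Solar declination: sin δ = sin ε · sin λ_s = sin 31.70° × sin 114.6° = 0.47778, so δ = +28.540°.
cos H₀ = −tan(+66.8°) tan(+28.540°) = -1.2689 ≤ −1 ⇒ polar day, H₀ = π.
Bracket: H₀ sin φ sin δ + cos φ cos δ sin H₀ = 3.1416×0.91914×0.47778 + 0.39394×0.87848×0.00000 = 1.379623 + 0.000000 = 1.379623.
Q̄ = (S₀/π) × [bracket] = (473/π) × 1.379623 = 207.7 W/m².

Q̄ ≈ 208 W/m²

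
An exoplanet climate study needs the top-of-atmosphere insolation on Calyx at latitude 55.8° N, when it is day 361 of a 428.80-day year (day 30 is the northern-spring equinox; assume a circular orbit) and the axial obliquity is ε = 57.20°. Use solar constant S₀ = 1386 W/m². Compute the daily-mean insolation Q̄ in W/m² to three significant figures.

Solar longitude: λ_s = 360° × (361 − 30)/428.80 = 277.892°.
sin δ = sin 57.20° × sin 277.892° = -0.83261, so δ = -56.367°.
cos H₀ = −tan(+55.8°) tan(-56.367°) = 2.2120 ≥ 1 ⇒ polar night, H₀ = 0 and Q̄ = 0.

Q̄ ≈ 0.00 W/m²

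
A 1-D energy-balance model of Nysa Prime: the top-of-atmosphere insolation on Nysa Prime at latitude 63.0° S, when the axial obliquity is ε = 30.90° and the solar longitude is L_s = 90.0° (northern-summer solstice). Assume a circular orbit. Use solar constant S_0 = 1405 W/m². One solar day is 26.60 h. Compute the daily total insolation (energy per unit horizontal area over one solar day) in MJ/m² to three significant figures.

Solar declination: sin δ = sin ε · sin L_s = sin 30.90° × sin 90.0° = 0.51354, so δ = +30.900°.
cos h₀ = −tan(-63.0°) tan(+30.900°) = 1.1746 ≥ 1 ⇒ polar night, h₀ = 0 and Q̄ = 0.
Daily total = Q̄ × 26.60 h × 3600 s/h = 0.00 MJ/m².

0.00 MJ/m²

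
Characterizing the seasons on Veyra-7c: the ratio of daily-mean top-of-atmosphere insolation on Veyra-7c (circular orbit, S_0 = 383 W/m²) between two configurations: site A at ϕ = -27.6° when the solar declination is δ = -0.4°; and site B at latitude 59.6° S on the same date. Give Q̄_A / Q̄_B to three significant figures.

— Configuration A (ϕ=-27.6°):
cos h₀ = −tan(-27.6°) tan(-0.400°) = -0.0036, h₀ = 1.5744 rad.
Bracket: h₀ sin ϕ sin δ + cos ϕ cos δ sin h₀ = 1.5744×-0.46330×-0.00698 + 0.88620×0.99998×0.99999 = 0.005091 + 0.886173 = 0.891264.
Q̄ = (S_0/π) × [bracket] = (383/π) × 0.891264 = 108.66 W/m².
— Configuration B (ϕ=-59.6°):
cos h₀ = −tan(-59.6°) tan(-0.400°) = -0.0119, h₀ = 1.5827 rad.
Bracket: h₀ sin ϕ sin δ + cos ϕ cos δ sin h₀ = 1.5827×-0.86251×-0.00698 + 0.50603×0.99998×0.99993 = 0.009528 + 0.505984 = 0.515512.
Q̄ = (S_0/π) × [bracket] = (383/π) × 0.515512 = 62.847 W/m².
Ratio Q̄_A / Q̄_B = 108.66 / 62.847 = 1.729.

Q̄_A / Q̄_B ≈ 1.73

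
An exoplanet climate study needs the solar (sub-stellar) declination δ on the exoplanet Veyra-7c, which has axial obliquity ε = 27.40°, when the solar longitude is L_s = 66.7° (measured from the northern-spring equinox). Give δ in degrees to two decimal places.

δ = +25.00°

sin δ = sin ε · sin L_s = sin 27.40° × sin 66.7° = 0.422669.
δ = arcsin(0.422669) = +25.00°.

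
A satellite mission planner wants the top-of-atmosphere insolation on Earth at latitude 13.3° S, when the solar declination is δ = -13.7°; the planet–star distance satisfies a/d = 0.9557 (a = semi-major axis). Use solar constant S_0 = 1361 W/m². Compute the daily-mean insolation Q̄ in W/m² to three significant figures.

Q̄ ≈ 409 W/m²

cos h₀ = −tan(-13.3°) tan(-13.700°) = -0.0576, h₀ = 1.6285 rad.
Bracket: h₀ sin ϕ sin δ + cos ϕ cos δ sin h₀ = 1.6285×-0.23005×-0.23684 + 0.97318×0.97155×0.99834 = 0.088729 + 0.943924 = 1.032653.
Inverse-square distance factor (a/d)² = 0.9557² = 0.913362.
Q̄ = (S_0/π) × 0.913362 × [bracket] = (1361/π) × 0.913362 × 1.032653 = 408.6 W/m².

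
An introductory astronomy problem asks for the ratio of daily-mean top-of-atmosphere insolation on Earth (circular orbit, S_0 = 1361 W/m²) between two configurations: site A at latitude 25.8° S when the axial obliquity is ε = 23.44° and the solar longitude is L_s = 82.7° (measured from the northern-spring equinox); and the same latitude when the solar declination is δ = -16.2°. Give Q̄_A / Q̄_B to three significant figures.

— Configuration A (ϕ=-25.8°):
Solar declination: sin δ = sin ε · sin L_s = sin 23.44° × sin 82.7° = 0.39456, so δ = +23.239°.
cos h₀ = −tan(-25.8°) tan(+23.239°) = 0.2076, h₀ = 1.3617 rad.
Bracket: h₀ sin ϕ sin δ + cos ϕ cos δ sin h₀ = 1.3617×-0.43523×0.39456 + 0.90032×0.91887×0.97822 = -0.233837 + 0.809259 = 0.575422.
Q̄ = (S_0/π) × [bracket] = (1361/π) × 0.575422 = 249.28 W/m².
— Configuration B (ϕ=-25.8°):
cos h₀ = −tan(-25.8°) tan(-16.200°) = -0.1404, h₀ = 1.7117 rad.
Bracket: h₀ sin ϕ sin δ + cos ϕ cos δ sin h₀ = 1.7117×-0.43523×-0.27899 + 0.90032×0.96029×0.99009 = 0.207843 + 0.856000 = 1.063843.
Q̄ = (S_0/π) × [bracket] = (1361/π) × 1.063843 = 460.88 W/m².
Ratio Q̄_A / Q̄_B = 249.28 / 460.88 = 0.5409.

Q̄_A / Q̄_B ≈ 0.541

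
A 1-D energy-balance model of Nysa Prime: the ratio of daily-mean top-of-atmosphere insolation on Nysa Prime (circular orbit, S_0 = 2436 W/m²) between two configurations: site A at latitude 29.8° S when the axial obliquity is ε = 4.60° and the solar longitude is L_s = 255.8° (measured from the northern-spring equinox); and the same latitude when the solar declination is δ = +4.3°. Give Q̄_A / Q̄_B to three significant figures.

— Configuration A (ϕ=-29.8°):
Solar declination: sin δ = sin ε · sin L_s = sin 4.60° × sin 255.8° = -0.07775, so δ = -4.459°.
cos h₀ = −tan(-29.8°) tan(-4.459°) = -0.0447, h₀ = 1.6155 rad.
Bracket: h₀ sin ϕ sin δ + cos ϕ cos δ sin h₀ = 1.6155×-0.49697×-0.07775 + 0.86777×0.99697×0.99900 = 0.062422 + 0.864276 = 0.926698.
Q̄ = (S_0/π) × [bracket] = (2436/π) × 0.926698 = 718.56 W/m².
— Configuration B (ϕ=-29.8°):
cos h₀ = −tan(-29.8°) tan(+4.300°) = 0.0431, h₀ = 1.5277 rad.
Bracket: h₀ sin ϕ sin δ + cos ϕ cos δ sin h₀ = 1.5277×-0.49697×0.07498 + 0.86777×0.99719×0.99907 = -0.056926 + 0.864527 = 0.807601.
Q̄ = (S_0/π) × [bracket] = (2436/π) × 0.807601 = 626.22 W/m².
Ratio Q̄_A / Q̄_B = 718.56 / 626.22 = 1.147.

Q̄_A / Q̄_B ≈ 1.15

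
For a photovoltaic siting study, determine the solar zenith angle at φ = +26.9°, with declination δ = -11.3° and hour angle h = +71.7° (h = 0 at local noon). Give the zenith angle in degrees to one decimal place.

cos θ_z = sin φ sin δ + cos φ cos δ cos h = -0.088653 + 0.274589 = 0.185936.
θ_z = arccos(0.185936) = 79.3°.

θ_z = 79.3°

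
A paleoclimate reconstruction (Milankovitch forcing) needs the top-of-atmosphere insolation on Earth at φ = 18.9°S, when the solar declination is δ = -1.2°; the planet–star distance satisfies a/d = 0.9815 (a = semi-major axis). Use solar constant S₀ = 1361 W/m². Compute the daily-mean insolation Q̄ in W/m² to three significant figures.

cos H₀ = −tan(-18.9°) tan(-1.200°) = -0.0072, H₀ = 1.5780 rad.
Bracket: H₀ sin φ sin δ + cos φ cos δ sin H₀ = 1.5780×-0.32392×-0.02094 + 0.94609×0.99978×0.99997 = 0.010703 + 0.945853 = 0.956556.
Inverse-square distance factor (a/d)² = 0.9815² = 0.963342.
Q̄ = (S₀/π) × 0.963342 × [bracket] = (1361/π) × 0.963342 × 0.956556 = 399.2 W/m².

Q̄ ≈ 399 W/m²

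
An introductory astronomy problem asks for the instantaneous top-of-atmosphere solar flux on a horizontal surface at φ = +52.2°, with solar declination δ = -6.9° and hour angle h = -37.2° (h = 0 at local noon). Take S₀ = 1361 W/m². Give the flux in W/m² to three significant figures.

530 W/m²

cos θ_z = sin φ sin δ + cos φ cos δ cos h = -0.094927 + 0.484663 = 0.389736.
Flux = S₀ · cos θ_z = 1361 × 0.389736 = 530.4 W/m².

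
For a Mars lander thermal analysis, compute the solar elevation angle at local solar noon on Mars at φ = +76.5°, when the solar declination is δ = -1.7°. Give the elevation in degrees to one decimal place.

11.8°

At local noon the hour angle is zero, so the zenith angle equals |φ − δ| = |+76.5° − (-1.700°)| = 78.200°.
Elevation = 90° − 78.200° = 11.8°.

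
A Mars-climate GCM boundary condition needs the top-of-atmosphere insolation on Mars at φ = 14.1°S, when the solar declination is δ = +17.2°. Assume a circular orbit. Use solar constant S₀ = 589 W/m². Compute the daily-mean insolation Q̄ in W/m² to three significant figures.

Q̄ ≈ 153 W/m²

cos H₀ = −tan(-14.1°) tan(+17.200°) = 0.0778, H₀ = 1.4930 rad.
Bracket: H₀ sin φ sin δ + cos φ cos δ sin H₀ = 1.4930×-0.24362×0.29571 + 0.96987×0.95528×0.99697 = -0.107557 + 0.923690 = 0.816133.
Q̄ = (S₀/π) × [bracket] = (589/π) × 0.816133 = 153.0 W/m².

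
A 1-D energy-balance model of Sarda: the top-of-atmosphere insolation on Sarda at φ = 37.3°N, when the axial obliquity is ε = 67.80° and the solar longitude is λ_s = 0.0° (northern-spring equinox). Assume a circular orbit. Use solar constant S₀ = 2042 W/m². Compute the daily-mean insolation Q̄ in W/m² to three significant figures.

Solar declination: sin δ = sin ε · sin λ_s = sin 67.80° × sin 0.0° = 0.00000, so δ = +0.000°.
cos H₀ = −tan(+37.3°) tan(+0.000°) = -0.0000, H₀ = 1.5708 rad.
Bracket: H₀ sin φ sin δ + cos φ cos δ sin H₀ = 1.5708×0.60599×0.00000 + 0.79547×1.00000×1.00000 = 0.000000 + 0.795470 = 0.795470.
Q̄ = (S₀/π) × [bracket] = (2042/π) × 0.795470 = 517.0 W/m².

Q̄ ≈ 517 W/m²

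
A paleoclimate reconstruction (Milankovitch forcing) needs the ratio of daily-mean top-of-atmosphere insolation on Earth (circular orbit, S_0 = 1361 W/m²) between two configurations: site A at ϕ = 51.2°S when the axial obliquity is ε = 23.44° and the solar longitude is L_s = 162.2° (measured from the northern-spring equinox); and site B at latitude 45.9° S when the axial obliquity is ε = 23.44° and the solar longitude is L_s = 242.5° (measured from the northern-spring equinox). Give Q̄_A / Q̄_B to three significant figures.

Q̄_A / Q̄_B ≈ 0.437

— Configuration A (ϕ=-51.2°):
Solar declination: sin δ = sin ε · sin L_s = sin 23.44° × sin 162.2° = 0.12160, so δ = +6.985°.
cos h₀ = −tan(-51.2°) tan(+6.985°) = 0.1524, h₀ = 1.4178 rad.
Bracket: h₀ sin ϕ sin δ + cos ϕ cos δ sin h₀ = 1.4178×-0.77934×0.12160 + 0.62660×0.99258×0.98832 = -0.134362 + 0.614686 = 0.480324.
Q̄ = (S_0/π) × [bracket] = (1361/π) × 0.480324 = 208.09 W/m².
— Configuration B (ϕ=-45.9°):
Solar declination: sin δ = sin ε · sin L_s = sin 23.44° × sin 242.5° = -0.35284, so δ = -20.661°.
cos h₀ = −tan(-45.9°) tan(-20.661°) = -0.3891, h₀ = 1.9705 rad.
Bracket: h₀ sin ϕ sin δ + cos ϕ cos δ sin h₀ = 1.9705×-0.71813×-0.35284 + 0.69591×0.93568×0.92118 = 0.499295 + 0.599825 = 1.099120.
Q̄ = (S_0/π) × [bracket] = (1361/π) × 1.099120 = 476.16 W/m².
Ratio Q̄_A / Q̄_B = 208.09 / 476.16 = 0.4370.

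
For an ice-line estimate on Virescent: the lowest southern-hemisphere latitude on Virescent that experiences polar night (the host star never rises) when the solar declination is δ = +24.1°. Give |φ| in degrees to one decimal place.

|φ| = 65.9°

Polar night requires cos H₀ = −tan φ tan δ ≥ 1, i.e. tan φ tan δ ≤ −1.
The boundary is |tan φ| · |tan δ| = 1, so |φ| = 90° − |δ| = 90° − 24.1° = 65.9° in the southern hemisphere.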